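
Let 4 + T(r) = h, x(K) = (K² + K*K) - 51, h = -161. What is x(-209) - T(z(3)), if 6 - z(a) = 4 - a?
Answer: 87476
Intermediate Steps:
z(a) = 2 + a (z(a) = 6 - (4 - a) = 6 + (-4 + a) = 2 + a)
x(K) = -51 + 2*K² (x(K) = (K² + K²) - 51 = 2*K² - 51 = -51 + 2*K²)
T(r) = -165 (T(r) = -4 - 161 = -165)
x(-209) - T(z(3)) = (-51 + 2*(-209)²) - 1*(-165) = (-51 + 2*43681) + 165 = (-51 + 87362) + 165 = 87311 + 165 = 87476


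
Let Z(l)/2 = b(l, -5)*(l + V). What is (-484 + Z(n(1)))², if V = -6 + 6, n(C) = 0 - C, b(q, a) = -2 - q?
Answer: 232324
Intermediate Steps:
n(C) = -C
V = 0
Z(l) = 2*l*(-2 - l) (Z(l) = 2*((-2 - l)*(l + 0)) = 2*((-2 - l)*l) = 2*(l*(-2 - l)) = 2*l*(-2 - l))
(-484 + Z(n(1)))² = (-484 - 2*(-1*1)*(2 - 1*1))² = (-484 - 2*(-1)*(2 - 1))² = (-484 - 2*(-1)*1)² = (-484 + 2)² = (-482)² = 232324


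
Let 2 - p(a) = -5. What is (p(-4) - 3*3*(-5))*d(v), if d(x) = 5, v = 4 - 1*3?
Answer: 260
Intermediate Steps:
p(a) = 7 (p(a) = 2 - 1*(-5) = 2 + 5 = 7)
v = 1 (v = 4 - 3 = 1)
(p(-4) - 3*3*(-5))*d(v) = (7 - 3*3*(-5))*5 = (7 - 9*(-5))*5 = (7 + 45)*5 = 52*5 = 260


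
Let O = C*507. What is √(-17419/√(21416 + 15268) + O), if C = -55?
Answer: √(-1042369073460 - 106499766*√1019)/6114 ≈ 167.26*I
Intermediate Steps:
O = -27885 (O = -55*507 = -27885)
√(-17419/√(21416 + 15268) + O) = √(-17419/√(21416 + 15268) - 27885) = √(-17419*√1019/6114 - 27885) = √(-27885 - 17419*√1019/6114)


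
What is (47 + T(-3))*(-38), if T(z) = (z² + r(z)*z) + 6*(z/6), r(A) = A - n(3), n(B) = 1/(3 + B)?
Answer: -2375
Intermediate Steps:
r(A) = -⅙ + A (r(A) = A - 1/(3 + 3) = A - 1/6 = A - 1*⅙ = A - ⅙ = -⅙ + A)
T(z) = z + z² + z*(-⅙ + z) (T(z) = (z² + (-⅙ + z)*z) + 6*(z/6) = (z² + z*(-⅙ + z)) + 6*(z*(⅙)) = (z² + z*(-⅙ + z)) + 6*(z/6) = (z² + z*(-⅙ + z)) + z = z + z² + z*(-⅙ + z))
(47 + T(-3))*(-38) = (47 + (⅙)*(-3)*(5 + 12*(-3)))*(-38) = (47 + (⅙)*(-3)*(5 - 36))*(-38) = (47 + (⅙)*(-3)*(-31))*(-38) = (47 + 31/2)*(-38) = (125/2)*(-38) = -2375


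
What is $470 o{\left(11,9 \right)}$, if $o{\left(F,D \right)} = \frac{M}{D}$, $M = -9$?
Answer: $-470$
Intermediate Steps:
$o{\left(F,D \right)} = - \frac{9}{D}$
$470 o{\left(11,9 \right)} = 470 \left(- \frac{9}{9}\right) = 470 \left(\left(-9\right) \frac{1}{9}\right) = 470 \left(-1\right) = -470$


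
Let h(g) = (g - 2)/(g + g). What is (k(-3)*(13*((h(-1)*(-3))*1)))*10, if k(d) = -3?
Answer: 1755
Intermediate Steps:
h(g) = (-2 + g)/(2*g) (h(g) = (-2 + g)/((2*g)) = (-2 + g)*(1/(2*g)) = (-2 + g)/(2*g))
(k(-3)*(13*((h(-1)*(-3))*1)))*10 = -39*(((½)*(-2 - 1)/(-1))*(-3))*1*10 = -39*(((½)*(-1)*(-3))*(-3))*1*10 = -39*((3/2)*(-3))*1*10 = -39*(-9/2*1)*10 = -39*(-9)/2*10 = -3*(-117/2)*10 = (351/2)*10 = 1755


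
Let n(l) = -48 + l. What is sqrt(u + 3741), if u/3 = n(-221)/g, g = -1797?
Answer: 2*sqrt(335608918)/599 ≈ 61.167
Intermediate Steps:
u = 269/599 (u = 3*((-48 - 221)/(-1797)) = 3*(-269*(-1/1797)) = 3*(269/1797) = 269/599 ≈ 0.44908)
sqrt(u + 3741) = sqrt(269/599 + 3741) = sqrt(2241128/599) = 2*sqrt(335608918)/599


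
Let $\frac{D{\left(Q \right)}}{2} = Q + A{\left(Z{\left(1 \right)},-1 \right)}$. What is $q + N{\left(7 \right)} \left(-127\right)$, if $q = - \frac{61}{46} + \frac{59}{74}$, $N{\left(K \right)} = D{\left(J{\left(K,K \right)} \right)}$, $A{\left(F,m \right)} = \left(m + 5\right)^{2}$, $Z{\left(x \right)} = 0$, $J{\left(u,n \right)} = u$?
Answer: $- \frac{4971992}{851} \approx -5842.5$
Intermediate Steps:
$A{\left(F,m \right)} = \left(5 + m\right)^{2}$
$D{\left(Q \right)} = 32 + 2 Q$ ($D{\left(Q \right)} = 2 \left(Q + \left(5 - 1\right)^{2}\right) = 2 \left(Q + 4^{2}\right) = 2 \left(Q + 16\right) = 2 \left(16 + Q\right) = 32 + 2 Q$)
$N{\left(K \right)} = 32 + 2 K$
$q = - \frac{450}{851}$ ($q = \left(-61\right) \frac{1}{46} + 59 \cdot \frac{1}{74} = - \frac{61}{46} + \frac{59}{74} = - \frac{450}{851} \approx -0.52879$)
$q + N{\left(7 \right)} \left(-127\right) = - \frac{450}{851} + \left(32 + 2 \cdot 7\right) \left(-127\right) = - \frac{450}{851} + \left(32 + 14\right) \left(-127\right) = - \frac{450}{851} + 46 \left(-127\right) = - \frac{450}{851} - 5842 = - \frac{4971992}{851}$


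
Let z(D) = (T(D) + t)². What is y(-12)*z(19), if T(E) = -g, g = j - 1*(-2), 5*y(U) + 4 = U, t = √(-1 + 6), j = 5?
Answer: -864/5 + 224*√5/5 ≈ -72.624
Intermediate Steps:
t = √5 ≈ 2.2361
y(U) = -⅘ + U/5
g = 7 (g = 5 - 1*(-2) = 5 + 2 = 7)
T(E) = -7 (T(E) = -1*7 = -7)
z(D) = (-7 + √5)²
y(-12)*z(19) = (-⅘ + (⅕)*(-12))*(7 - √5)² = (-⅘ - 12/5)*(7 - √5)² = -16*(7 - √5)²/5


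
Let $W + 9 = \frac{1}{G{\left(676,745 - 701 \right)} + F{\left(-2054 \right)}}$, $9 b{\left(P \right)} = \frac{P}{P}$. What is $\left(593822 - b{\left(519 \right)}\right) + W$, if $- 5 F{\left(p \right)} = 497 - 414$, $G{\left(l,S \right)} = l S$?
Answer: $\frac{794363097337}{1337733} \approx 5.9381 \cdot 10^{5}$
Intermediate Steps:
$b{\left(P \right)} = \frac{1}{9}$ ($b{\left(P \right)} = \frac{P \frac{1}{P}}{9} = \frac{1}{9} \cdot 1 = \frac{1}{9}$)
$G{\left(l,S \right)} = S l$
$F{\left(p \right)} = - \frac{83}{5}$ ($F{\left(p \right)} = - \frac{497 - 414}{5} = \left(- \frac{1}{5}\right) 83 = - \frac{83}{5}$)
$W = - \frac{1337728}{148637}$ ($W = -9 + \frac{1}{\left(745 - 701\right) 676 - \frac{83}{5}} = -9 + \frac{1}{44 \cdot 676 - \frac{83}{5}} = -9 + \frac{1}{29744 - \frac{83}{5}} = -9 + \frac{1}{\frac{148637}{5}} = -9 + \frac{5}{148637} = - \frac{1337728}{148637} \approx -9.0$)
$\left(593822 - b{\left(519 \right)}\right) + W = \left(593822 - \frac{1}{9}\right) - \frac{1337728}{148637} = \frac{5344397}{9} - \frac{1337728}{148637} = \frac{794363097337}{1337733}$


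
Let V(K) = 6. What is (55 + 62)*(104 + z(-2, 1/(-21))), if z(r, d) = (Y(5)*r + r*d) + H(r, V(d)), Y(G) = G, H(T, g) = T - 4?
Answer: 72150/7 ≈ 10307.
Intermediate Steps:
H(T, g) = -4 + T
z(r, d) = -4 + 6*r + d*r (z(r, d) = (5*r + r*d) + (-4 + r) = (5*r + d*r) + (-4 + r) = -4 + 6*r + d*r)
(55 + 62)*(104 + z(-2, 1/(-21))) = (55 + 62)*(104 + (-4 + 6*(-2) - 2/(-21))) = 117*(104 + (-4 - 12 - 1/21*(-2))) = 117*(104 + (-4 - 12 + 2/21)) = 117*(104 - 334/21) = 117*(1850/21) = 72150/7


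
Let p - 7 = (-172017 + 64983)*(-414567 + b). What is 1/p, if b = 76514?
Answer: 1/36183164809 ≈ 2.7637e-11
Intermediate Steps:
p = 36183164809 (p = 7 + (-172017 + 64983)*(-414567 + 76514) = 7 - 107034*(-338053) = 7 + 36183164802 = 36183164809)
1/p = 1/36183164809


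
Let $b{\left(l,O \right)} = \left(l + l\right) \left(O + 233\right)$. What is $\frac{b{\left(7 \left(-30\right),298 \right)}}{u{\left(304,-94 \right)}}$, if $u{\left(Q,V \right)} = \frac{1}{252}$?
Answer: $-56201040$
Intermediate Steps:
$b{\left(l,O \right)} = 2 l \left(233 + O\right)$
$u{\left(Q,V \right)} = \frac{1}{252}$
$\frac{b{\left(7 \left(-30\right),298 \right)}}{u{\left(304,-94 \right)}} = 2 \cdot 7 \left(-30\right) \left(233 + 298\right) \frac{1}{\frac{1}{252}} = 2 \left(-210\right) 531 \cdot 252 = \left(-223020\right) 252 = -56201040$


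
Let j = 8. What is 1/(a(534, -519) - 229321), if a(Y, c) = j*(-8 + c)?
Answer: -1/233537 ≈ -4.2820e-6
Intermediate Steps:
a(Y, c) = -64 + 8*c (a(Y, c) = 8*(-8 + c) = -64 + 8*c)
1/(a(534, -519) - 229321) = 1/((-64 + 8*(-519)) - 229321) = 1/((-64 - 4152) - 229321) = 1/(-4216 - 229321) = 1/(-233537) = -1/233537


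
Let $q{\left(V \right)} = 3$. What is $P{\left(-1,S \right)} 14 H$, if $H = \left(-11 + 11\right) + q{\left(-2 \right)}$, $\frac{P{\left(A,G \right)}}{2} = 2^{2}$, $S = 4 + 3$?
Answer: $336$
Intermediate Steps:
$S = 7$
$P{\left(A,G \right)} = 8$ ($P{\left(A,G \right)} = 2 \cdot 2^{2} = 2 \cdot 4 = 8$)
$H = 3$ ($H = \left(-11 + 11\right) + 3 = 0 + 3 = 3$)
$P{\left(-1,S \right)} 14 H = 8 \cdot 14 \cdot 3 = 112 \cdot 3 = 336$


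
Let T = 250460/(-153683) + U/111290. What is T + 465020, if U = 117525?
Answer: 1590680890614515/3420676214 ≈ 4.6502e+5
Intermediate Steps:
T = -1962419765/3420676214 (T = 250460/(-153683) + 117525/111290 = 250460*(-1/153683) + 117525*(1/111290) = -250460/153683 + 23505/22258 = -1962419765/3420676214 ≈ -0.57369)
T + 465020 = -1962419765/3420676214 + 465020 = 1590680890614515/3420676214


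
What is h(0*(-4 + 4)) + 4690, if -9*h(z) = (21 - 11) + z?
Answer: 42200/9 ≈ 4688.9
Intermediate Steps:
h(z) = -10/9 - z/9 (h(z) = -((21 - 11) + z)/9 = -(10 + z)/9 = -10/9 - z/9)
h(0*(-4 + 4)) + 4690 = (-10/9 - 0*(-4 + 4)) + 4690 = (-10/9 - 0*0) + 4690 = (-10/9 - 1/9*0) + 4690 = (-10/9 + 0) + 4690 = -10/9 + 4690 = 42200/9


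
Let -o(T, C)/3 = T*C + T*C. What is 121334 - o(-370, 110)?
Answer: -122866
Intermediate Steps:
o(T, C) = -6*C*T (o(T, C) = -3*(T*C + T*C) = -3*(C*T + C*T) = -6*C*T)
121334 - o(-370, 110) = 121334 - (-6)*110*(-370) = 121334 - 1*244200 = 121334 - 244200 = -122866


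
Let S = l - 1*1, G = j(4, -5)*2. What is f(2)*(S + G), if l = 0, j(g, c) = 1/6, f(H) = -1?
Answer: 2/3 ≈ 0.66667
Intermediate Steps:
j(g, c) = 1/6
G = 1/3 (G = (1/6)*2 = 1/3 ≈ 0.33333)
S = -1 (S = 0 - 1*1 = 0 - 1 = -1)
f(2)*(S + G) = -(-1 + 1/3) = -1*(-2/3) = 2/3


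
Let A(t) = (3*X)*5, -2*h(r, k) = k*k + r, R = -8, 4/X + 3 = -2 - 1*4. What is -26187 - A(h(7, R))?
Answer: -78541/3 ≈ -26180.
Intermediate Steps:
X = -4/9 (X = 4/(-3 + (-2 - 1*4)) = 4/(-3 + (-2 - 4)) = 4/(-3 - 6) = 4/(-9) = 4*(-⅑) = -4/9 ≈ -0.44444)
h(r, k) = -r/2 - k²/2 (h(r, k) = -(k*k + r)/2 = -(k² + r)/2 = -(r + k²)/2 = -r/2 - k²/2)
A(t) = -20/3 (A(t) = (3*(-4/9))*5 = -4/3*5 = -20/3)
-26187 - A(h(7, R)) = -26187 - 1*(-20/3) = -26187 + 20/3 = -78541/3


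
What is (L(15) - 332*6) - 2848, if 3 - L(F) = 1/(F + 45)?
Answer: -290221/60 ≈ -4837.0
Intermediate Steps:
L(F) = 3 - 1/(45 + F) (L(F) = 3 - 1/(F + 45) = 3 - 1/(45 + F))
(L(15) - 332*6) - 2848 = ((134 + 3*15)/(45 + 15) - 332*6) - 2848 = ((134 + 45)/60 - 1992) - 2848 = ((1/60)*179 - 1992) - 2848 = (179/60 - 1992) - 2848 = -119341/60 - 2848 = -290221/60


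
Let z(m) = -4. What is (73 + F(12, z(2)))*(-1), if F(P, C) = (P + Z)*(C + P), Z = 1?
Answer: -177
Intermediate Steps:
F(P, C) = (1 + P)*(C + P) (F(P, C) = (P + 1)*(C + P) = (1 + P)*(C + P))
(73 + F(12, z(2)))*(-1) = (73 + (-4 + 12 + 12**2 - 4*12))*(-1) = (73 + (-4 + 12 + 144 - 48))*(-1) = (73 + 104)*(-1) = 177*(-1) = -177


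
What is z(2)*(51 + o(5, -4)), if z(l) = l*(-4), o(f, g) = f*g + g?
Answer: -216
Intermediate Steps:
o(f, g) = g + f*g
z(l) = -4*l
z(2)*(51 + o(5, -4)) = (-4*2)*(51 - 4*(1 + 5)) = -8*(51 - 4*6) = -8*(51 - 24) = -8*27 = -216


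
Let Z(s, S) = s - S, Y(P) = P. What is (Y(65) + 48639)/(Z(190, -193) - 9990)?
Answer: -48704/9607 ≈ -5.0696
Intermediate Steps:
(Y(65) + 48639)/(Z(190, -193) - 9990) = (65 + 48639)/((190 - 1*(-193)) - 9990) = 48704/((190 + 193) - 9990) = 48704/(383 - 9990) = 48704/(-9607) = 48704*(-1/9607) = -48704/9607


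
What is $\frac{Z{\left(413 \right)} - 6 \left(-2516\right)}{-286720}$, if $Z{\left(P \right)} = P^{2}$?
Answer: $- \frac{37133}{57344} \approx -0.64755$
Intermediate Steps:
$\frac{Z{\left(413 \right)} - 6 \left(-2516\right)}{-286720} = \frac{413^{2} - 6 \left(-2516\right)}{-286720} = \left(170569 - -15096\right) \left(- \frac{1}{286720}\right) = \left(170569 + 15096\right) \left(- \frac{1}{286720}\right) = 185665 \left(- \frac{1}{286720}\right) = - \frac{37133}{57344}$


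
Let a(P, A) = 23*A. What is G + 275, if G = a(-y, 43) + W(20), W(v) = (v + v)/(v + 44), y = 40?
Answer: 10117/8 ≈ 1264.6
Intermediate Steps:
W(v) = 2*v/(44 + v) (W(v) = (2*v)/(44 + v) = 2*v/(44 + v))
G = 7917/8 (G = 23*43 + 2*20/(44 + 20) = 989 + 2*20/64 = 989 + 2*20*(1/64) = 989 + 5/8 = 7917/8 ≈ 989.63)
G + 275 = 7917/8 + 275 = 10117/8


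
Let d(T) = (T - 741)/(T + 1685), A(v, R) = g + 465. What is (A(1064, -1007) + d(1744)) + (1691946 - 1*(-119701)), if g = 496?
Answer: 6215433835/3429 ≈ 1.8126e+6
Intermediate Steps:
A(v, R) = 961 (A(v, R) = 496 + 465 = 961)
d(T) = (-741 + T)/(1685 + T)
(A(1064, -1007) + d(1744)) + (1691946 - 1*(-119701)) = (961 + (-741 + 1744)/(1685 + 1744)) + (1691946 - 1*(-119701)) = (961 + 1003/3429) + (1691946 + 119701) = (961 + (1/3429)*1003) + 1811647 = (961 + 1003/3429) + 1811647 = 3296272/3429 + 1811647 = 6215433835/3429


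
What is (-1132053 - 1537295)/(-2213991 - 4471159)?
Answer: 2266/5675 ≈ 0.39930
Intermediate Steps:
(-1132053 - 1537295)/(-2213991 - 4471159) = -2669348/(-6685150) = -2669348*(-1/6685150) = 2266/5675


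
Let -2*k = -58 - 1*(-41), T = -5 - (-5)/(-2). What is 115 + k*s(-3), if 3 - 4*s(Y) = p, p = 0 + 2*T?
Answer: 613/4 ≈ 153.25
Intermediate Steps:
T = -15/2 (T = -5 - (-5)*(-1)/2 = -5 - 1*5/2 = -5 - 5/2 = -15/2 ≈ -7.5000)
k = 17/2 (k = -(-58 - 1*(-41))/2 = -(-58 + 41)/2 = -½*(-17) = 17/2 ≈ 8.5000)
p = -15 (p = 0 + 2*(-15/2) = 0 - 15 = -15)
s(Y) = 9/2 (s(Y) = ¾ - ¼*(-15) = ¾ + 15/4 = 9/2)
115 + k*s(-3) = 115 + (17/2)*(9/2) = 115 + 153/4 = 613/4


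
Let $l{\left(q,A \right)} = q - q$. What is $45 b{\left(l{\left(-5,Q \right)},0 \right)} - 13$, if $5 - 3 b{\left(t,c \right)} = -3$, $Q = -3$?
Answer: $107$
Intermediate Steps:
$l{\left(q,A \right)} = 0$
$b{\left(t,c \right)} = \frac{8}{3}$ ($b{\left(t,c \right)} = \frac{5}{3} - -1 = \frac{5}{3} + 1 = \frac{8}{3}$)
$45 b{\left(l{\left(-5,Q \right)},0 \right)} - 13 = 45 \cdot \frac{8}{3} - 13 = 120 - 13 = 107$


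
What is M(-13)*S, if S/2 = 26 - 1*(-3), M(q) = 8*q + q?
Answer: -6786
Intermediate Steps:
M(q) = 9*q
S = 58 (S = 2*(26 - 1*(-3)) = 2*(26 + 3) = 2*29 = 58)
M(-13)*S = (9*(-13))*58 = -117*58 = -6786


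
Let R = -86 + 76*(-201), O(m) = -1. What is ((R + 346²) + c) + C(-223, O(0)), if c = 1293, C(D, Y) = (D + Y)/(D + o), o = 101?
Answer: 6444579/61 ≈ 1.0565e+5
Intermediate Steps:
R = -15362 (R = -86 - 15276 = -15362)
C(D, Y) = (D + Y)/(101 + D) (C(D, Y) = (D + Y)/(D + 101) = (D + Y)/(101 + D))
((R + 346²) + c) + C(-223, O(0)) = ((-15362 + 346²) + 1293) + (-223 - 1)/(101 - 223) = ((-15362 + 119716) + 1293) - 224/(-122) = (104354 + 1293) - 1/122*(-224) = 105647 + 112/61 = 6444579/61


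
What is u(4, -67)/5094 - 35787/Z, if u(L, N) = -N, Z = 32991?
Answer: -60029527/56018718 ≈ -1.0716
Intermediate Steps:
u(4, -67)/5094 - 35787/Z = -1*(-67)/5094 - 35787/32991 = 67*(1/5094) - 35787*1/32991 = 67/5094 - 11929/10997 = -60029527/56018718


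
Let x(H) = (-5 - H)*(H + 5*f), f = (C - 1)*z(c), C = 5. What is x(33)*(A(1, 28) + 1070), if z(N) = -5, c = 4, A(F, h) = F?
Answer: 2726766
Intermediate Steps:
f = -20 (f = (5 - 1)*(-5) = 4*(-5) = -20)
x(H) = (-100 + H)*(-5 - H) (x(H) = (-5 - H)*(H + 5*(-20)) = (-5 - H)*(H - 100) = (-5 - H)*(-100 + H) = (-100 + H)*(-5 - H))
x(33)*(A(1, 28) + 1070) = (500 - 1*33**2 + 95*33)*(1 + 1070) = (500 - 1*1089 + 3135)*1071 = (500 - 1089 + 3135)*1071 = 2546*1071 = 2726766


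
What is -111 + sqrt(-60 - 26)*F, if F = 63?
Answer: -111 + 63*I*sqrt(86) ≈ -111.0 + 584.24*I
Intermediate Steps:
-111 + sqrt(-60 - 26)*F = -111 + sqrt(-60 - 26)*63 = -111 + sqrt(-86)*63 = -111 + (I*sqrt(86))*63 = -111 + 63*I*sqrt(86)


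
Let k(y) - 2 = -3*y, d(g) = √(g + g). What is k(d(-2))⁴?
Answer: 448 + 1536*I ≈ 448.0 + 1536.0*I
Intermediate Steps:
d(g) = √2*√g (d(g) = √(2*g) = √2*√g)
k(y) = 2 - 3*y
k(d(-2))⁴ = (2 - 3*√2*√(-2))⁴ = (2 - 3*√2*I*√2)⁴ = (2 - 6*I)⁴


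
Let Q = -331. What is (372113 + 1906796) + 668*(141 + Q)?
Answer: 2151989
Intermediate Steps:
(372113 + 1906796) + 668*(141 + Q) = (372113 + 1906796) + 668*(141 - 331) = 2278909 + 668*(-190) = 2278909 - 126920 = 2151989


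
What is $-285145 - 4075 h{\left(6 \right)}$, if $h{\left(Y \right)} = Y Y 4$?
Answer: $-871945$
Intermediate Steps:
$h{\left(Y \right)} = 4 Y^{2}$ ($h{\left(Y \right)} = Y^{2} \cdot 4 = 4 Y^{2}$)
$-285145 - 4075 h{\left(6 \right)} = -285145 - 4075 \cdot 4 \cdot 6^{2} = -285145 - 4075 \cdot 4 \cdot 36 = -285145 - 4075 \cdot 144 = -285145 - 586800 = -871945$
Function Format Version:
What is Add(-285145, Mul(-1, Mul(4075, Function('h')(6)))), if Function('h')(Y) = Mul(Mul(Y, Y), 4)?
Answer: -871945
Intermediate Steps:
Function('h')(Y) = Mul(4, Pow(Y, 2)) (Function('h')(Y) = Mul(Pow(Y, 2), 4) = Mul(4, Pow(Y, 2)))
Add(-285145, Mul(-1, Mul(4075, Function('h')(6)))) = Add(-285145, Mul(-1, Mul(4075, Mul(4, Pow(6, 2))))) = Add(-285145, Mul(-1, Mul(4075, Mul(4, 36)))) = Add(-285145, Mul(-1, Mul(4075, 144))) = Add(-285145, Mul(-1, 586800)) = Add(-285145, -586800) = -871945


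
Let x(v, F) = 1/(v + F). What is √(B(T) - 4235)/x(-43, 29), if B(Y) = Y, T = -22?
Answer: -42*I*√473 ≈ -913.44*I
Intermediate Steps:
x(v, F) = 1/(F + v)
√(B(T) - 4235)/x(-43, 29) = √(-22 - 4235)/(1/(29 - 43)) = √(-4257)/(1/(-14)) = (3*I*√473)/(-1/14) = (3*I*√473)*(-14) = -42*I*√473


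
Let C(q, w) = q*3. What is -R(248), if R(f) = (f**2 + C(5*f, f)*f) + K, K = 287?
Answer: -984351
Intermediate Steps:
C(q, w) = 3*q
R(f) = 287 + 16*f**2 (R(f) = (f**2 + (3*(5*f))*f) + 287 = (f**2 + (15*f)*f) + 287 = (f**2 + 15*f**2) + 287 = 16*f**2 + 287 = 287 + 16*f**2)
-R(248) = -(287 + 16*248**2) = -(287 + 16*61504) = -(287 + 984064) = -1*984351 = -984351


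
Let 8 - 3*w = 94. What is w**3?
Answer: -636056/27 ≈ -23558.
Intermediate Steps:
w = -86/3 (w = 8/3 - 1/3*94 = 8/3 - 94/3 = -86/3 ≈ -28.667)
w**3 = (-86/3)**3 = -636056/27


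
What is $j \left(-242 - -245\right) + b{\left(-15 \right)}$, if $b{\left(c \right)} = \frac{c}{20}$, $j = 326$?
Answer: $\frac{3909}{4} \approx 977.25$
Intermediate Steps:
$b{\left(c \right)} = \frac{c}{20}$ ($b{\left(c \right)} = c \frac{1}{20} = \frac{c}{20}$)
$j \left(-242 - -245\right) + b{\left(-15 \right)} = 326 \left(-242 - -245\right) + \frac{1}{20} \left(-15\right) = 326 \left(-242 + 245\right) - \frac{3}{4} = 326 \cdot 3 - \frac{3}{4} = 978 - \frac{3}{4} = \frac{3909}{4}$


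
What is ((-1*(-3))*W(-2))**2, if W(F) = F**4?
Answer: 2304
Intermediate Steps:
((-1*(-3))*W(-2))**2 = (-1*(-3)*(-2)**4)**2 = (3*16)**2 = 48**2 = 2304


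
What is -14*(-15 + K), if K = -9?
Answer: 336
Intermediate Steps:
-14*(-15 + K) = -14*(-15 - 9) = -14*(-24) = 336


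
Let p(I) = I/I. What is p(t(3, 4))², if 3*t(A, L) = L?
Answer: 1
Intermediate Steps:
t(A, L) = L/3
p(I) = 1
p(t(3, 4))² = 1² = 1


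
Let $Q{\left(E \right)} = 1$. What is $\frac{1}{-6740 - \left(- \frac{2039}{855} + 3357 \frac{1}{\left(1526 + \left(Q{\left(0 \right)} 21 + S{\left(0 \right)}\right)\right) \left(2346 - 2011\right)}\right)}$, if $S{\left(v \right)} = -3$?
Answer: $- \frac{17689608}{119185886635} \approx -0.00014842$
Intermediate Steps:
$\frac{1}{-6740 - \left(- \frac{2039}{855} + 3357 \frac{1}{\left(1526 + \left(Q{\left(0 \right)} 21 + S{\left(0 \right)}\right)\right) \left(2346 - 2011\right)}\right)} = \frac{1}{-6740 - \left(- \frac{2039}{855} + 3357 \frac{1}{\left(1526 + \left(1 \cdot 21 - 3\right)\right) \left(2346 - 2011\right)}\right)} = \frac{1}{-6740 - \left(- \frac{2039}{855} + \frac{3357}{\left(1526 + \left(21 - 3\right)\right) 335}\right)} = \frac{1}{-6740 + \left(- \frac{3357}{\left(1526 + 18\right) 335} + \frac{2039}{855}\right)} = \frac{1}{-6740 + \left(- \frac{3357}{1544 \cdot 335} + \frac{2039}{855}\right)} = \frac{1}{-6740 + \left(- \frac{3357}{517240} + \frac{2039}{855}\right)} = \frac{1}{-6740 + \frac{42071285}{17689608}} = \frac{1}{- \frac{119185886635}{17689608}} = - \frac{17689608}{119185886635}$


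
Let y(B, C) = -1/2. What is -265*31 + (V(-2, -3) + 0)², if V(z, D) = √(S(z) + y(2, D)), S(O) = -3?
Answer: -16437/2 ≈ -8218.5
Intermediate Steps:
y(B, C) = -½ (y(B, C) = -1*½ = -½)
V(z, D) = I*√14/2 (V(z, D) = √(-3 - ½) = √(-7/2) = I*√14/2)
-265*31 + (V(-2, -3) + 0)² = -265*31 + (I*√14/2 + 0)² = -8215 + (I*√14/2)² = -8215 - 7/2 = -16437/2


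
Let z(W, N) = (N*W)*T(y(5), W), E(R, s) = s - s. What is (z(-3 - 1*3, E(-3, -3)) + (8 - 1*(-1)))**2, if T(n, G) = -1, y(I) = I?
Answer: 81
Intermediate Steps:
E(R, s) = 0
z(W, N) = -N*W (z(W, N) = (N*W)*(-1) = -N*W)
(z(-3 - 1*3, E(-3, -3)) + (8 - 1*(-1)))**2 = (-1*0*(-3 - 1*3) + (8 - 1*(-1)))**2 = (-1*0*(-3 - 3) + (8 + 1))**2 = (-1*0*(-6) + 9)**2 = (0 + 9)**2 = 9**2 = 81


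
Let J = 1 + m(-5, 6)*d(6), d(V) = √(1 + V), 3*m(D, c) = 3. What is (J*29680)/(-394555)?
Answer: -848/11273 - 848*√7/11273 ≈ -0.27425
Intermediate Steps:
m(D, c) = 1 (m(D, c) = (⅓)*3 = 1)
J = 1 + √7 (J = 1 + 1*√(1 + 6) = 1 + 1*√7 = 1 + √7 ≈ 3.6458)
(J*29680)/(-394555) = ((1 + √7)*29680)/(-394555) = (29680 + 29680*√7)*(-1/394555) = -848/11273 - 848*√7/11273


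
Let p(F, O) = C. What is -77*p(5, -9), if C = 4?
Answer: -308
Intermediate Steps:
p(F, O) = 4
-77*p(5, -9) = -77*4 = -308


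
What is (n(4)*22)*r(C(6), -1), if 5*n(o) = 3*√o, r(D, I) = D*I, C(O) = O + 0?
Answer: -792/5 ≈ -158.40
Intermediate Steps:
C(O) = O
n(o) = 3*√o/5 (n(o) = (3*√o)/5 = 3*√o/5)
(n(4)*22)*r(C(6), -1) = ((3*√4/5)*22)*(6*(-1)) = (((⅗)*2)*22)*(-6) = ((6/5)*22)*(-6) = (132/5)*(-6) = -792/5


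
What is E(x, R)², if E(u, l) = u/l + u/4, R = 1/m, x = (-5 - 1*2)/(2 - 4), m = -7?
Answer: 35721/64 ≈ 558.14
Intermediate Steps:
x = 7/2 (x = (-5 - 2)/(-2) = -7*(-½) = 7/2 ≈ 3.5000)
R = -⅐ (R = 1/(-7) = -⅐ ≈ -0.14286)
E(u, l) = u/4 + u/l (E(u, l) = u/l + u*(¼) = u/l + u/4 = u/4 + u/l)
E(x, R)² = ((¼)*(7/2) + 7/(2*(-⅐)))² = (7/8 + (7/2)*(-7))² = (7/8 - 49/2)² = (-189/8)² = 35721/64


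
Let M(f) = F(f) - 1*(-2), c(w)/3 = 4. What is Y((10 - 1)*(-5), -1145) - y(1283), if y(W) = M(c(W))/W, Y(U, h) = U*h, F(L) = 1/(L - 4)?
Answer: 528852583/10264 ≈ 51525.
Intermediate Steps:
F(L) = 1/(-4 + L)
c(w) = 12 (c(w) = 3*4 = 12)
M(f) = 2 + 1/(-4 + f) (M(f) = 1/(-4 + f) - 1*(-2) = 1/(-4 + f) + 2 = 2 + 1/(-4 + f))
y(W) = 17/(8*W) (y(W) = ((-7 + 2*12)/(-4 + 12))/W = ((-7 + 24)/8)/W = ((⅛)*17)/W = 17/(8*W))
Y((10 - 1)*(-5), -1145) - y(1283) = ((10 - 1)*(-5))*(-1145) - 17/(8*1283) = (9*(-5))*(-1145) - 17/(8*1283) = -45*(-1145) - 1*17/10264 = 51525 - 17/10264 = 528852583/10264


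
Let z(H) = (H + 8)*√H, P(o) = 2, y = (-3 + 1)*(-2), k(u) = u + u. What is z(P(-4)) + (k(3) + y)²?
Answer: 100 + 10*√2 ≈ 114.14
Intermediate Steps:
k(u) = 2*u
y = 4 (y = -2*(-2) = 4)
z(H) = √H*(8 + H) (z(H) = (8 + H)*√H = √H*(8 + H))
z(P(-4)) + (k(3) + y)² = √2*(8 + 2) + (2*3 + 4)² = √2*10 + (6 + 4)² = 10*√2 + 10² = 10*√2 + 100 = 100 + 10*√2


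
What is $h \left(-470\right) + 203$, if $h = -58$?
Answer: $27463$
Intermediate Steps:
$h \left(-470\right) + 203 = \left(-58\right) \left(-470\right) + 203 = 27260 + 203 = 27463$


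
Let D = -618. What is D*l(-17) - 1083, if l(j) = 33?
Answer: -21477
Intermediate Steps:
D*l(-17) - 1083 = -618*33 - 1083 = -20394 - 1083 = -21477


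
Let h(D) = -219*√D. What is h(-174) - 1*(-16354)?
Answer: 16354 - 219*I*√174 ≈ 16354.0 - 2888.8*I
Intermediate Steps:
h(-174) - 1*(-16354) = -219*I*√174 - 1*(-16354) = -219*I*√174 + 16354 = 16354 - 219*I*√174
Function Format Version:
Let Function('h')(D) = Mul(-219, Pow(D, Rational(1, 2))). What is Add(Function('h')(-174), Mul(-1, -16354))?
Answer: Add(16354, Mul(-219, I, Pow(174, Rational(1, 2)))) ≈ Add(16354., Mul(-2888.8, I))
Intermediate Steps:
Add(Function('h')(-174), Mul(-1, -16354)) = Add(Mul(-219, Pow(-174, Rational(1, 2))), Mul(-1, -16354)) = Add(Mul(-219, Mul(I, Pow(174, Rational(1, 2)))), 16354) = Add(Mul(-219, I, Pow(174, Rational(1, 2))), 16354) = Add(16354, Mul(-219, I, Pow(174, Rational(1, 2))))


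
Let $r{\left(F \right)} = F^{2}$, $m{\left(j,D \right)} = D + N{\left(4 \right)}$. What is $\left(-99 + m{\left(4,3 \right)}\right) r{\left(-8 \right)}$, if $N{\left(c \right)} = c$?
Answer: $-5888$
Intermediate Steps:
$m{\left(j,D \right)} = 4 + D$ ($m{\left(j,D \right)} = D + 4 = 4 + D$)
$\left(-99 + m{\left(4,3 \right)}\right) r{\left(-8 \right)} = \left(-99 + \left(4 + 3\right)\right) \left(-8\right)^{2} = \left(-99 + 7\right) 64 = \left(-92\right) 64 = -5888$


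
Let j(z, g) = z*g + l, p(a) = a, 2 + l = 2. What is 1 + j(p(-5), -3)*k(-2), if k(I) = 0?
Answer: 1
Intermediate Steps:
l = 0 (l = -2 + 2 = 0)
j(z, g) = g*z (j(z, g) = z*g + 0 = g*z + 0 = g*z)
1 + j(p(-5), -3)*k(-2) = 1 - 3*(-5)*0 = 1 + 15*0 = 1 + 0 = 1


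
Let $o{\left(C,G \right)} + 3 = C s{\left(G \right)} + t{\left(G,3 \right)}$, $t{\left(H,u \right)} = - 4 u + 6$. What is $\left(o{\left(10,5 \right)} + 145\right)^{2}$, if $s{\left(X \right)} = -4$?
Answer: $9216$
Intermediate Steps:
$t{\left(H,u \right)} = 6 - 4 u$
$o{\left(C,G \right)} = -9 - 4 C$ ($o{\left(C,G \right)} = -3 + \left(C \left(-4\right) + \left(6 - 12\right)\right) = -3 - \left(6 + 4 C\right) = -9 - 4 C$)
$\left(o{\left(10,5 \right)} + 145\right)^{2} = \left(\left(-9 - 40\right) + 145\right)^{2} = \left(-49 + 145\right)^{2} = 96^{2} = 9216$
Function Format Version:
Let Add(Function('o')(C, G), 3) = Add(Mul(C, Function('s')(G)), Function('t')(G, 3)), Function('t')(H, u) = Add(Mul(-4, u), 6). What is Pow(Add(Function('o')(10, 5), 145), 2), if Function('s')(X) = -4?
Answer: 9216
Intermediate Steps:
Function('t')(H, u) = Add(6, Mul(-4, u))
Function('o')(C, G) = Add(-9, Mul(-4, C)) (Function('o')(C, G) = Add(-3, Add(Mul(C, -4), Add(6, Mul(-4, 3)))) = Add(-3, Add(Mul(-4, C), Add(6, -12))) = Add(-3, Add(Mul(-4, C), -6)) = Add(-3, Add(-6, Mul(-4, C))) = Add(-9, Mul(-4, C)))
Pow(Add(Function('o')(10, 5), 145), 2) = Pow(Add(Add(-9, Mul(-4, 10)), 145), 2) = Pow(Add(Add(-9, -40), 145), 2) = Pow(Add(-49, 145), 2) = Pow(96, 2) = 9216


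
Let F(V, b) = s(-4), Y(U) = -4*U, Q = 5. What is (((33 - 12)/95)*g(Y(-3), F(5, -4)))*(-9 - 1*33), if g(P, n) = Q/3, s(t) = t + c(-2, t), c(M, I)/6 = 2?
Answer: -294/19 ≈ -15.474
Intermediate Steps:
c(M, I) = 12 (c(M, I) = 6*2 = 12)
s(t) = 12 + t (s(t) = t + 12 = 12 + t)
F(V, b) = 8 (F(V, b) = 12 - 4 = 8)
g(P, n) = 5/3
(((33 - 12)/95)*g(Y(-3), F(5, -4)))*(-9 - 1*33) = (((33 - 12)/95)*(5/3))*(-9 - 1*33) = ((21*(1/95))*(5/3))*(-9 - 33) = ((21/95)*(5/3))*(-42) = (7/19)*(-42) = -294/19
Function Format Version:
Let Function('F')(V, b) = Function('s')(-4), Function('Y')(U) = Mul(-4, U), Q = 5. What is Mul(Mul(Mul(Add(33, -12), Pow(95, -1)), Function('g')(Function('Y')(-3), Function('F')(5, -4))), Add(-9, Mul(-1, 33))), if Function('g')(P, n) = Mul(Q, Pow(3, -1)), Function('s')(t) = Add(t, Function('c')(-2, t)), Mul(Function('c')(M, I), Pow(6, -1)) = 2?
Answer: Rational(-294, 19) ≈ -15.474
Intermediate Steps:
Function('c')(M, I) = 12 (Function('c')(M, I) = Mul(6, 2) = 12)
Function('s')(t) = Add(12, t) (Function('s')(t) = Add(t, 12) = Add(12, t))
Function('F')(V, b) = 8 (Function('F')(V, b) = Add(12, -4) = 8)
Function('g')(P, n) = Rational(5, 3) (Function('g')(P, n) = Mul(5, Pow(3, -1)) = Mul(5, Rational(1, 3)) = Rational(5, 3))
Mul(Mul(Mul(Add(33, -12), Pow(95, -1)), Function('g')(Function('Y')(-3), Function('F')(5, -4))), Add(-9, Mul(-1, 33))) = Mul(Mul(Mul(Add(33, -12), Pow(95, -1)), Rational(5, 3)), Add(-9, Mul(-1, 33))) = Mul(Mul(Mul(21, Rational(1, 95)), Rational(5, 3)), Add(-9, -33)) = Mul(Mul(Rational(21, 95), Rational(5, 3)), -42) = Mul(Rational(7, 19), -42) = Rational(-294, 19)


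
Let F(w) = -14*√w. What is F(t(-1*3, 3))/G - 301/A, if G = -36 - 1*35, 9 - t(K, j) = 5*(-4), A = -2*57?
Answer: 301/114 + 14*√29/71 ≈ 3.7022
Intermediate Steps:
A = -114
t(K, j) = 29 (t(K, j) = 9 - 5*(-4) = 9 - 1*(-20) = 9 + 20 = 29)
G = -71 (G = -36 - 35 = -71)
F(t(-1*3, 3))/G - 301/A = -14*√29/(-71) - 301/(-114) = -14*√29*(-1/71) - 301*(-1/114) = 14*√29/71 + 301/114 = 301/114 + 14*√29/71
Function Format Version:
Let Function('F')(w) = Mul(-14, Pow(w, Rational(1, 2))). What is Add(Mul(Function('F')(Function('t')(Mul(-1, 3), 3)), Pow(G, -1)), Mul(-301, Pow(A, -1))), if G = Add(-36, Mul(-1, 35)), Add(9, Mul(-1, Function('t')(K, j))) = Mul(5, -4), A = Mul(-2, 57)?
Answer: Add(Rational(301, 114), Mul(Rational(14, 71), Pow(29, Rational(1, 2)))) ≈ 3.7022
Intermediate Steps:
A = -114
Function('t')(K, j) = 29 (Function('t')(K, j) = Add(9, Mul(-1, Mul(5, -4))) = Add(9, Mul(-1, -20)) = Add(9, 20) = 29)
G = -71 (G = Add(-36, -35) = -71)
Add(Mul(Function('F')(Function('t')(Mul(-1, 3), 3)), Pow(G, -1)), Mul(-301, Pow(A, -1))) = Add(Mul(Mul(-14, Pow(29, Rational(1, 2))), Pow(-71, -1)), Mul(-301, Pow(-114, -1))) = Add(Mul(Mul(-14, Pow(29, Rational(1, 2))), Rational(-1, 71)), Mul(-301, Rational(-1, 114))) = Add(Mul(Rational(14, 71), Pow(29, Rational(1, 2))), Rational(301, 114)) = Add(Rational(301, 114), Mul(Rational(14, 71), Pow(29, Rational(1, 2))))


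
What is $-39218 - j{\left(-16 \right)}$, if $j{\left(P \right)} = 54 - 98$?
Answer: $-39174$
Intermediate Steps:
$j{\left(P \right)} = -44$ ($j{\left(P \right)} = 54 - 98 = -44$)
$-39218 - j{\left(-16 \right)} = -39218 - -44 = -39218 + 44 = -39174$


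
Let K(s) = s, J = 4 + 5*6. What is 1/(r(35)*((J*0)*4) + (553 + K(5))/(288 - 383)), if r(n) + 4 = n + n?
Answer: -95/558 ≈ -0.17025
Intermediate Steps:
J = 34 (J = 4 + 30 = 34)
r(n) = -4 + 2*n (r(n) = -4 + (n + n) = -4 + 2*n)
1/(r(35)*((J*0)*4) + (553 + K(5))/(288 - 383)) = 1/((-4 + 2*35)*((34*0)*4) + (553 + 5)/(288 - 383)) = 1/((-4 + 70)*(0*4) + 558/(-95)) = 1/(66*0 + 558*(-1/95)) = 1/(0 - 558/95) = 1/(-558/95) = -95/558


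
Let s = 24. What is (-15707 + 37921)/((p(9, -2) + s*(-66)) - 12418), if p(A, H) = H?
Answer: -11107/7002 ≈ -1.5863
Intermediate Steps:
(-15707 + 37921)/((p(9, -2) + s*(-66)) - 12418) = (-15707 + 37921)/((-2 + 24*(-66)) - 12418) = 22214/((-2 - 1584) - 12418) = 22214/(-1586 - 12418) = 22214/(-14004) = 22214*(-1/14004) = -11107/7002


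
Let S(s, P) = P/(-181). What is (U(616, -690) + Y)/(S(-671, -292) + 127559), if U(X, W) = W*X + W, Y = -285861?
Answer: -42932657/7696157 ≈ -5.5785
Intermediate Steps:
S(s, P) = -P/181 (S(s, P) = P*(-1/181) = -P/181)
U(X, W) = W + W*X
(U(616, -690) + Y)/(S(-671, -292) + 127559) = (-690*(1 + 616) - 285861)/(-1/181*(-292) + 127559) = (-690*617 - 285861)/(292/181 + 127559) = (-425730 - 285861)/(23088471/181) = -711591*181/23088471 = -42932657/7696157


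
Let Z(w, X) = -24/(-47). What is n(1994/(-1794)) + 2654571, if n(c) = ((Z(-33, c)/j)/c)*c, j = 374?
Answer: 23331024531/8789 ≈ 2.6546e+6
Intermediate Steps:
Z(w, X) = 24/47 (Z(w, X) = -24*(-1/47) = 24/47)
n(c) = 12/8789 (n(c) = (((24/47)/374)/c)*c = (((24/47)*(1/374))/c)*c = (12/(8789*c))*c = 12/8789)
n(1994/(-1794)) + 2654571 = 12/8789 + 2654571 = 23331024531/8789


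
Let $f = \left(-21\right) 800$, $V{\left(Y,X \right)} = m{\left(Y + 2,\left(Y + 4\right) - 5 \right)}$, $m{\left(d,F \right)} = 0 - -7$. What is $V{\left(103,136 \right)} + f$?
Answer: $-16793$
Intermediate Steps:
$m{\left(d,F \right)} = 7$ ($m{\left(d,F \right)} = 0 + 7 = 7$)
$V{\left(Y,X \right)} = 7$
$f = -16800$
$V{\left(103,136 \right)} + f = 7 - 16800 = -16793$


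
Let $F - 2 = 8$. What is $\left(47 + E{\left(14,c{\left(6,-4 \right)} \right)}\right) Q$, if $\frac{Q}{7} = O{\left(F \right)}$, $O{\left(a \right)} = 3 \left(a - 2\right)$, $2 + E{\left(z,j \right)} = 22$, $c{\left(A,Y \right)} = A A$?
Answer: $11256$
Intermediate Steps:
$c{\left(A,Y \right)} = A^{2}$
$F = 10$ ($F = 2 + 8 = 10$)
$E{\left(z,j \right)} = 20$ ($E{\left(z,j \right)} = -2 + 22 = 20$)
$O{\left(a \right)} = -6 + 3 a$ ($O{\left(a \right)} = 3 \left(-2 + a\right) = -6 + 3 a$)
$Q = 168$ ($Q = 7 \left(-6 + 3 \cdot 10\right) = 7 \left(-6 + 30\right) = 7 \cdot 24 = 168$)
$\left(47 + E{\left(14,c{\left(6,-4 \right)} \right)}\right) Q = \left(47 + 20\right) 168 = 67 \cdot 168 = 11256$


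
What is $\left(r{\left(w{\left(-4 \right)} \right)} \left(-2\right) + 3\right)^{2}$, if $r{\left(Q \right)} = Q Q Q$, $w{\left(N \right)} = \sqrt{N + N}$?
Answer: $-2039 + 192 i \sqrt{2} \approx -2039.0 + 271.53 i$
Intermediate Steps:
$w{\left(N \right)} = \sqrt{2} \sqrt{N}$ ($w{\left(N \right)} = \sqrt{2 N} = \sqrt{2} \sqrt{N}$)
$r{\left(Q \right)} = Q^{3}$ ($r{\left(Q \right)} = Q^{2} Q = Q^{3}$)
$\left(r{\left(w{\left(-4 \right)} \right)} \left(-2\right) + 3\right)^{2} = \left(\left(\sqrt{2} \sqrt{-4}\right)^{3} \left(-2\right) + 3\right)^{2} = \left(\left(\sqrt{2} \cdot 2 i\right)^{3} \left(-2\right) + 3\right)^{2} = \left(\left(2 i \sqrt{2}\right)^{3} \left(-2\right) + 3\right)^{2} = \left(- 16 i \sqrt{2} \left(-2\right) + 3\right)^{2} = \left(32 i \sqrt{2} + 3\right)^{2} = \left(3 + 32 i \sqrt{2}\right)^{2}$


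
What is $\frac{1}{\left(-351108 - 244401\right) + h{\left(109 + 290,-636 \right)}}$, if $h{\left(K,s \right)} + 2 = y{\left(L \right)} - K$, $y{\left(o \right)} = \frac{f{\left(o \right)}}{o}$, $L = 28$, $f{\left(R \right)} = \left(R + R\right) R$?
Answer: $- \frac{1}{595854} \approx -1.6783 \cdot 10^{-6}$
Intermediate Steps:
$f{\left(R \right)} = 2 R^{2}$ ($f{\left(R \right)} = 2 R R = 2 R^{2}$)
$y{\left(o \right)} = 2 o$ ($y{\left(o \right)} = \frac{2 o^{2}}{o} = 2 o$)
$h{\left(K,s \right)} = 54 - K$ ($h{\left(K,s \right)} = -2 - \left(-56 + K\right) = 54 - K$)
$\frac{1}{\left(-351108 - 244401\right) + h{\left(109 + 290,-636 \right)}} = \frac{1}{\left(-351108 - 244401\right) + \left(54 - \left(109 + 290\right)\right)} = \frac{1}{\left(-351108 - 244401\right) + \left(54 - 399\right)} = \frac{1}{-595509 + \left(54 - 399\right)} = \frac{1}{-595509 - 345} = \frac{1}{-595854} = - \frac{1}{595854}$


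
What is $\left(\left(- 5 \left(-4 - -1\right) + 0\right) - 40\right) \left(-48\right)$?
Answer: $1200$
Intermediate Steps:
$\left(\left(- 5 \left(-4 - -1\right) + 0\right) - 40\right) \left(-48\right) = \left(\left(- 5 \left(-4 + 1\right) + 0\right) - 40\right) \left(-48\right) = \left(\left(\left(-5\right) \left(-3\right) + 0\right) - 40\right) \left(-48\right) = \left(\left(15 + 0\right) - 40\right) \left(-48\right) = \left(15 - 40\right) \left(-48\right) = \left(-25\right) \left(-48\right) = 1200$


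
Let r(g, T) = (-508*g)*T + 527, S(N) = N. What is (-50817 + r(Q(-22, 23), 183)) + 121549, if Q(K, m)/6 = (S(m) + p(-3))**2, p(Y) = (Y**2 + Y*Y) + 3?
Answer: -1079798565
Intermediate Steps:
p(Y) = 3 + 2*Y**2 (p(Y) = (Y**2 + Y**2) + 3 = 2*Y**2 + 3 = 3 + 2*Y**2)
Q(K, m) = 6*(21 + m)**2 (Q(K, m) = 6*(m + (3 + 2*(-3)**2))**2 = 6*(m + (3 + 2*9))**2 = 6*(m + (3 + 18))**2 = 6*(m + 21)**2 = 6*(21 + m)**2)
r(g, T) = 527 - 508*T*g (r(g, T) = -508*T*g + 527 = 527 - 508*T*g)
(-50817 + r(Q(-22, 23), 183)) + 121549 = (-50817 + (527 - 508*183*6*(21 + 23)**2)) + 121549 = (-50817 + (527 - 508*183*6*44**2)) + 121549 = (-50817 + (527 - 508*183*6*1936)) + 121549 = (-50817 + (527 - 508*183*11616)) + 121549 = (-50817 + (527 - 1079869824)) + 121549 = (-50817 - 1079869297) + 121549 = -1079920114 + 121549 = -1079798565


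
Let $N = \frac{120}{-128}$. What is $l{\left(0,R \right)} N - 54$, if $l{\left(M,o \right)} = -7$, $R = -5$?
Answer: $- \frac{759}{16} \approx -47.438$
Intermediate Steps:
$N = - \frac{15}{16}$ ($N = 120 \left(- \frac{1}{128}\right) = - \frac{15}{16} \approx -0.9375$)
$l{\left(0,R \right)} N - 54 = \left(-7\right) \left(- \frac{15}{16}\right) - 54 = \frac{105}{16} - 54 = - \frac{759}{16}$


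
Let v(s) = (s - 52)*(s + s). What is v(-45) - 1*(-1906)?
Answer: 10636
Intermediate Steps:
v(s) = 2*s*(-52 + s) (v(s) = (-52 + s)*(2*s) = 2*s*(-52 + s))
v(-45) - 1*(-1906) = 2*(-45)*(-52 - 45) - 1*(-1906) = 2*(-45)*(-97) + 1906 = 8730 + 1906 = 10636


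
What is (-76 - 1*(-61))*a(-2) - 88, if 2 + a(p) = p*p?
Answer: -118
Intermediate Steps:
a(p) = -2 + p² (a(p) = -2 + p*p = -2 + p²)
(-76 - 1*(-61))*a(-2) - 88 = (-76 - 1*(-61))*(-2 + (-2)²) - 88 = (-76 + 61)*(-2 + 4) - 88 = -15*2 - 88 = -30 - 88 = -118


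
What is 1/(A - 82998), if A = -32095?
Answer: -1/115093 ≈ -8.6886e-6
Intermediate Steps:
1/(A - 82998) = 1/(-32095 - 82998) = 1/(-115093) = -1/115093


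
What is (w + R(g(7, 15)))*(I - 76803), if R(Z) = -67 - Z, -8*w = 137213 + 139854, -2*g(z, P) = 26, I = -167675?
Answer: 33921200261/4 ≈ 8.4803e+9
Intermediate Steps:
g(z, P) = -13 (g(z, P) = -½*26 = -13)
w = -277067/8 (w = -(137213 + 139854)/8 = -⅛*277067 = -277067/8 ≈ -34633.)
(w + R(g(7, 15)))*(I - 76803) = (-277067/8 + (-67 - 1*(-13)))*(-167675 - 76803) = (-277067/8 + (-67 + 13))*(-244478) = (-277067/8 - 54)*(-244478) = -277499/8*(-244478) = 33921200261/4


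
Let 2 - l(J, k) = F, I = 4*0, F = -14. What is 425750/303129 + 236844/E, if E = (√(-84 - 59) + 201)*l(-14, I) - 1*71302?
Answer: 4*(-5350833797*I + 851500*√143)/(303129*(8*√143 + 34043*I)) ≈ -2.0741 - 0.0097753*I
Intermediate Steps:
I = 0
l(J, k) = 16 (l(J, k) = 2 - 1*(-14) = 2 + 14 = 16)
E = -68086 + 16*I*√143 (E = (√(-84 - 59) + 201)*16 - 1*71302 = (√(-143) + 201)*16 - 71302 = (I*√143 + 201)*16 - 71302 = (201 + I*√143)*16 - 71302 = (3216 + 16*I*√143) - 71302 = -68086 + 16*I*√143 ≈ -68086.0 + 191.33*I)
425750/303129 + 236844/E = 425750/303129 + 236844/(-68086 + 16*I*√143)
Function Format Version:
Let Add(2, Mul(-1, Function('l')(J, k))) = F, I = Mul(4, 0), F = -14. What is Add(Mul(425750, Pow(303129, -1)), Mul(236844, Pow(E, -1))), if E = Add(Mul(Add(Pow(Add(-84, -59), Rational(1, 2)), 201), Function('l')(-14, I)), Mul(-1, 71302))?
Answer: Mul(Rational(4, 303129), Pow(Add(Mul(8, Pow(143, Rational(1, 2))), Mul(34043, I)), -1), Add(Mul(-5350833797, I), Mul(851500, Pow(143, Rational(1, 2))))) ≈ Add(-2.0741, Mul(-0.0097753, I))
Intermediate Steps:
I = 0
Function('l')(J, k) = 16 (Function('l')(J, k) = Add(2, Mul(-1, -14)) = Add(2, 14) = 16)
E = Add(-68086, Mul(16, I, Pow(143, Rational(1, 2)))) (E = Add(Mul(Add(Pow(Add(-84, -59), Rational(1, 2)), 201), 16), Mul(-1, 71302)) = Add(Mul(Add(Pow(-143, Rational(1, 2)), 201), 16), -71302) = Add(Mul(Add(Mul(I, Pow(143, Rational(1, 2))), 201), 16), -71302) = Add(Mul(Add(201, Mul(I, Pow(143, Rational(1, 2)))), 16), -71302) = Add(Add(3216, Mul(16, I, Pow(143, Rational(1, 2)))), -71302) = Add(-68086, Mul(16, I, Pow(143, Rational(1, 2)))) ≈ Add(-68086., Mul(191.33, I)))
Add(Mul(425750, Pow(303129, -1)), Mul(236844, Pow(E, -1))) = Add(Mul(425750, Pow(303129, -1)), Mul(236844, Pow(Add(-68086, Mul(16, I, Pow(143, Rational(1, 2)))), -1))) = Add(Mul(425750, Rational(1, 303129)), Mul(236844, Pow(Add(-68086, Mul(16, I, Pow(143, Rational(1, 2)))), -1))) = Add(Rational(425750, 303129), Mul(236844, Pow(Add(-68086, Mul(16, I, Pow(143, Rational(1, 2)))), -1)))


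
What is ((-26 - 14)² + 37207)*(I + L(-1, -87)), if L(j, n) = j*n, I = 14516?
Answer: 566698621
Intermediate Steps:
((-26 - 14)² + 37207)*(I + L(-1, -87)) = ((-26 - 14)² + 37207)*(14516 - 1*(-87)) = ((-40)² + 37207)*(14516 + 87) = (1600 + 37207)*14603 = 38807*14603 = 566698621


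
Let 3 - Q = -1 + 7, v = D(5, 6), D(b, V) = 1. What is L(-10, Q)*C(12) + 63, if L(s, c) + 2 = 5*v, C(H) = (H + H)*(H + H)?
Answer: 1791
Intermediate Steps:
C(H) = 4*H**2 (C(H) = (2*H)*(2*H) = 4*H**2)
v = 1
Q = -3 (Q = 3 - (-1 + 7) = 3 - 1*6 = 3 - 6 = -3)
L(s, c) = 3 (L(s, c) = -2 + 5*1 = -2 + 5 = 3)
L(-10, Q)*C(12) + 63 = 3*(4*12**2) + 63 = 3*(4*144) + 63 = 3*576 + 63 = 1728 + 63 = 1791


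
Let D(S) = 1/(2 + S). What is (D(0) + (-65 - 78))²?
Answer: 81225/4 ≈ 20306.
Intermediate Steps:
(D(0) + (-65 - 78))² = (1/(2 + 0) + (-65 - 78))² = (1/2 - 143)² = (½ - 143)² = (-285/2)² = 81225/4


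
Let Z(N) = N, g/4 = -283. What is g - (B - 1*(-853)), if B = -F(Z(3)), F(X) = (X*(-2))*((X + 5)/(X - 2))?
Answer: -2033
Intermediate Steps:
g = -1132 (g = 4*(-283) = -1132)
F(X) = -2*X*(5 + X)/(-2 + X) (F(X) = (-2*X)*((5 + X)/(-2 + X)) = -2*X*(5 + X)/(-2 + X))
B = 48 (B = -(-2)*3*(5 + 3)/(-2 + 3) = -(-2)*3*8/1 = -(-2)*3*8 = -1*(-48) = 48)
g - (B - 1*(-853)) = -1132 - (48 - 1*(-853)) = -1132 - (48 + 853) = -1132 - 1*901 = -1132 - 901 = -2033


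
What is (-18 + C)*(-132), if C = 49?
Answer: -4092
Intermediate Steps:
(-18 + C)*(-132) = (-18 + 49)*(-132) = 31*(-132) = -4092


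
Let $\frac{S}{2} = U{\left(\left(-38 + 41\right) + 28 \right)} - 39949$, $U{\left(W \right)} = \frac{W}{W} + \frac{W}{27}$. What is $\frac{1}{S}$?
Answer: $- \frac{27}{2157130} \approx -1.2517 \cdot 10^{-5}$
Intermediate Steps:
$U{\left(W \right)} = 1 + \frac{W}{27}$ ($U{\left(W \right)} = 1 + W \frac{1}{27} = 1 + \frac{W}{27}$)
$S = - \frac{2157130}{27}$ ($S = 2 \left(\left(1 + \frac{\left(-38 + 41\right) + 28}{27}\right) - 39949\right) = 2 \left(\left(1 + \frac{3 + 28}{27}\right) - 39949\right) = 2 \left(\left(1 + \frac{1}{27} \cdot 31\right) - 39949\right) = 2 \left(\left(1 + \frac{31}{27}\right) - 39949\right) = 2 \left(\frac{58}{27} - 39949\right) = 2 \left(- \frac{1078565}{27}\right) = - \frac{2157130}{27} \approx -79894.0$)
$\frac{1}{S} = \frac{1}{- \frac{2157130}{27}} = - \frac{27}{2157130}$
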